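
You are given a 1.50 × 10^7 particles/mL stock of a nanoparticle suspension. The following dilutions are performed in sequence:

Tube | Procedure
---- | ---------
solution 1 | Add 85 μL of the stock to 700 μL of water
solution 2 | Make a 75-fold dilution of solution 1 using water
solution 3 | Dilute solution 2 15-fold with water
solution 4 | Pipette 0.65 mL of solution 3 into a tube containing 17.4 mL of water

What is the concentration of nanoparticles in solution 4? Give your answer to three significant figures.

Step 1: 85 μL + 700 μL = 785 μL total → factor 785/85 = 9.2353
Step 2: 75-fold → factor 75
Step 3: 15-fold → factor 15
Step 4: 0.65 mL + 17.4 mL = 18.05 mL total → factor 18.05/0.65 = 27.769
Overall dilution factor = 9.2353 × 75 × 15 × 27.769 = 2.8851 × 10^5
Final = 1.50 × 10^7 particles/mL / 2.8851 × 10^5 = 52.0 particles/mL

52.0 particles/mL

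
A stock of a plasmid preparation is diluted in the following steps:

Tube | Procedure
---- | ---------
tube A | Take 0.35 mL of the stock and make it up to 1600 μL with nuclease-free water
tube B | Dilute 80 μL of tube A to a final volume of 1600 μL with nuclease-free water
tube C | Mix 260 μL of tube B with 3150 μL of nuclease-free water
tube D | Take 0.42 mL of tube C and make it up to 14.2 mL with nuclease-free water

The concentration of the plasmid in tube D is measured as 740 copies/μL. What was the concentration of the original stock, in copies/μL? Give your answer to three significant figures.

Step 1: 0.35 mL brought to 1600 μL → factor 1.6/0.35 = 4.5714
Step 2: 80 μL brought to 1600 μL → factor 1600/80 = 20
Step 3: 260 μL + 3150 μL = 3410 μL total → factor 3410/260 = 13.115
Step 4: 0.42 mL brought to 14.2 mL → factor 14.2/0.42 = 33.81
Overall dilution factor = 4.5714 × 20 × 13.115 × 33.81 = 40542
Stock = 740 copies/μL × 40542 = 3.00 × 10^7 copies/μL

3.00 × 10^7 copies/μL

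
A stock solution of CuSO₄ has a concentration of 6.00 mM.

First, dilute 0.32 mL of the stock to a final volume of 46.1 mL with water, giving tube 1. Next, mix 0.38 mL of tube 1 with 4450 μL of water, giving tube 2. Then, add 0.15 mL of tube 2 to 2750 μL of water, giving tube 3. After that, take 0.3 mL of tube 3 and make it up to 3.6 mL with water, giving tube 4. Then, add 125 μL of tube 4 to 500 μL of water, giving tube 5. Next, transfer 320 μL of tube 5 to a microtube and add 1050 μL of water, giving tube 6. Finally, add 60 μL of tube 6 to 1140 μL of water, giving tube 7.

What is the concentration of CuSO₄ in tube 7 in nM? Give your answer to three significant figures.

0.0330 nM

Step 1: 0.32 mL brought to 46.1 mL → factor 46.1/0.32 = 144.06
Step 2: 0.38 mL + 4450 μL = 4.83 mL total → factor 4.83/0.38 = 12.711
Step 3: 0.15 mL + 2750 μL = 2.9 mL total → factor 2.9/0.15 = 19.333
Step 4: 0.3 mL brought to 3.6 mL → factor 3.6/0.3 = 12
Step 5: 125 μL + 500 μL = 625 μL total → factor 625/125 = 5
Step 6: 320 μL + 1050 μL = 1370 μL total → factor 1370/320 = 4.2812
Step 7: 60 μL + 1140 μL = 1200 μL total → factor 1200/60 = 20
Overall dilution factor = 144.06 × 12.711 × 19.333 × 12 × 5 × 4.2812 × 20 = 1.8188 × 10^8
Final = 6.00 mM / 1.8188 × 10^8 = 3.299 × 10^-8 mM = 0.0330 nM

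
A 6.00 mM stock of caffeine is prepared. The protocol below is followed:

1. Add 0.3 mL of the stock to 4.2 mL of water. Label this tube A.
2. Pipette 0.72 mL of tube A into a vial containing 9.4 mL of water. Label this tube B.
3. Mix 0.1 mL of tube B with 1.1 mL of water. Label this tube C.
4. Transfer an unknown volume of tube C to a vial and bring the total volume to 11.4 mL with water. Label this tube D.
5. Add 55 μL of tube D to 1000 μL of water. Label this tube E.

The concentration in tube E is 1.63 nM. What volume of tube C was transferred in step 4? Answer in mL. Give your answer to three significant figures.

Step 1: 0.3 mL + 4.2 mL = 4.5 mL total → factor 4.5/0.3 = 15
Step 2: 0.72 mL + 9.4 mL = 10.12 mL total → factor 10.12/0.72 = 14.056
Step 3: 0.1 mL + 1.1 mL = 1.2 mL total → factor 1.2/0.1 = 12
Step 4: v brought to 11.4 mL → factor = 11.4 mL/v
Step 5: 55 μL + 1000 μL = 1055 μL total → factor 1055/55 = 19.182
Product of known-step factors = 48530
Overall factor = 6.00 mM / (1.63 nM) = 3.681 × 10^6
Step-4 factor = 3.681 × 10^6 / 48530 = 75.85
v = 11.4 mL / 75.85 = 0.150 mL

0.150 mL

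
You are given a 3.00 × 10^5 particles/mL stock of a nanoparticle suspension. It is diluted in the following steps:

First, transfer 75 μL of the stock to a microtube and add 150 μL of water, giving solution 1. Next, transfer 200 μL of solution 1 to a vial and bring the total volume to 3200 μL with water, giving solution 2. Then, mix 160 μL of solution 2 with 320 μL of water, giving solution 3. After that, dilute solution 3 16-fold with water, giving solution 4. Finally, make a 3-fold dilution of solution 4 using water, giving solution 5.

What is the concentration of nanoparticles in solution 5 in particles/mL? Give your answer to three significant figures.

Step 1: 75 μL + 150 μL = 225 μL total → factor 225/75 = 3
Step 2: 200 μL brought to 3200 μL → factor 3200/200 = 16
Step 3: 160 μL + 320 μL = 480 μL total → factor 480/160 = 3
Step 4: 16-fold → factor 16
Step 5: 3-fold → factor 3
Overall dilution factor = 3 × 16 × 3 × 16 × 3 = 6912
Final = 3.00 × 10^5 particles/mL / 6912 = 43.4 particles/mL

43.4 particles/mL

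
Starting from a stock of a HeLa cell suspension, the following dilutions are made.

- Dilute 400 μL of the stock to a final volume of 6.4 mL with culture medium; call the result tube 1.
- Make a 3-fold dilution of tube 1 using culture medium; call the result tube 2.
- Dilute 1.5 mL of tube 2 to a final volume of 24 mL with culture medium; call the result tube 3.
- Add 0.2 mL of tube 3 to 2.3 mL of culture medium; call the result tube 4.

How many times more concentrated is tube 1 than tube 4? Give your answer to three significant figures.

Step 1: 400 μL brought to 6.4 mL → factor 6400/400 = 16
Step 2: 3-fold → factor 3
Step 3: 1.5 mL brought to 24 mL → factor 24/1.5 = 16
Step 4: 0.2 mL + 2.3 mL = 2.5 mL total → factor 2.5/0.2 = 12.5
Dilution factor to tube 1 = 16; to tube 4 = 9600
[tube 1]/[tube 4] = (factor to tube 4)/(factor to tube 1) = 9600/16 = 600

600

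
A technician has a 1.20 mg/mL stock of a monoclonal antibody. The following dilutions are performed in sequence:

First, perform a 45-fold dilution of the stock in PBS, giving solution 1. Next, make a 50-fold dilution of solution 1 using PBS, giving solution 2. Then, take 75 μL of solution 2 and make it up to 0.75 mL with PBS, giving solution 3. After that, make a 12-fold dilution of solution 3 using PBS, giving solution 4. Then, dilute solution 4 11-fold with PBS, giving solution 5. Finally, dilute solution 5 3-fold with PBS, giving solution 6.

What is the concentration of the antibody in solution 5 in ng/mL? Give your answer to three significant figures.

0.404 ng/mL

Step 1: 45-fold → factor 45
Step 2: 50-fold → factor 50
Step 3: 75 μL brought to 0.75 mL → factor 750/75 = 10
Step 4: 12-fold → factor 12
Step 5: 11-fold → factor 11
Dilution factor through solution 5 = 45 × 50 × 10 × 12 × 11 = 2.97 × 10^6
[solution 5] = 1.20 mg/mL / 2.97 × 10^6 = 4.040 × 10^-7 mg/mL = 0.404 ng/mL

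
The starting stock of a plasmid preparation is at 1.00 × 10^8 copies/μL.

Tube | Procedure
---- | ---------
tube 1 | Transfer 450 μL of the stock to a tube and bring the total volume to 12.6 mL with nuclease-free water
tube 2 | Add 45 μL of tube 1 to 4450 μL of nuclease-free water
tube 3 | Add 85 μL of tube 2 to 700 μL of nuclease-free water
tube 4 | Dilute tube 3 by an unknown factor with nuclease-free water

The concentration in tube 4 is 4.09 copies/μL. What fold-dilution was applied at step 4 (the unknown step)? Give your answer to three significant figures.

Step 1: 450 μL brought to 12.6 mL → factor 12600/450 = 28
Step 2: 45 μL + 4450 μL = 4495 μL total → factor 4495/45 = 99.889
Step 3: 85 μL + 700 μL = 785 μL total → factor 785/85 = 9.2353
Step 4: unknown factor x
Product of known-step factors = 25830
Overall factor = 1.00 × 10^8 copies/μL / (4.09 copies/μL) = 2.445 × 10^7
x = 2.445 × 10^7 / 25830 = 947

947-fold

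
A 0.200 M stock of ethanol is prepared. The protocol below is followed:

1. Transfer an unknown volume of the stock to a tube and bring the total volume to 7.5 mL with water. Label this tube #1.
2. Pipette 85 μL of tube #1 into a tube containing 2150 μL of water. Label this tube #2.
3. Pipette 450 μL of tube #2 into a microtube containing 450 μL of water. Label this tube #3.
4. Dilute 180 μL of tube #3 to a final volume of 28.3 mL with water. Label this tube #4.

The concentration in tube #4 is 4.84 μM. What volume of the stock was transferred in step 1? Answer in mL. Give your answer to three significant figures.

1.50 mL

Step 1: v brought to 7.5 mL → factor = 7.5 mL/v
Step 2: 85 μL + 2150 μL = 2235 μL total → factor 2235/85 = 26.294
Step 3: 450 μL + 450 μL = 900 μL total → factor 900/450 = 2
Step 4: 180 μL brought to 28.3 mL → factor 28300/180 = 157.22
Product of known-step factors = 8268
Overall factor = 0.200 M / (4.84 μM) = 41322
Step-1 factor = 41322 / 8268 = 4.9978
v = 7.5 mL / 4.9978 = 1.50 mL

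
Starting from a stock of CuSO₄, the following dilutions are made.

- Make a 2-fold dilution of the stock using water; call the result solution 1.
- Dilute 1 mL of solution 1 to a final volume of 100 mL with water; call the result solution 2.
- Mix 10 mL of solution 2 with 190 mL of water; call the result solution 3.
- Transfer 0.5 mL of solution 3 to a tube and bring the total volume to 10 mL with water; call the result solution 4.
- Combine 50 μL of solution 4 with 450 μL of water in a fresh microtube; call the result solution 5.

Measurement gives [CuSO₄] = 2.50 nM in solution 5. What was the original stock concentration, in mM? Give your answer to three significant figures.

Step 1: 2-fold → factor 2
Step 2: 1 mL brought to 100 mL → factor 100/1 = 100
Step 3: 10 mL + 190 mL = 200 mL total → factor 200/10 = 20
Step 4: 0.5 mL brought to 10 mL → factor 10/0.5 = 20
Step 5: 50 μL + 450 μL = 500 μL total → factor 500/50 = 10
Overall dilution factor = 2 × 100 × 20 × 20 × 10 = 8 × 10^5
Stock = 2.50 nM × 8 × 10^5 = 2.000 × 10^6 nM = 2.00 mM

2.00 mM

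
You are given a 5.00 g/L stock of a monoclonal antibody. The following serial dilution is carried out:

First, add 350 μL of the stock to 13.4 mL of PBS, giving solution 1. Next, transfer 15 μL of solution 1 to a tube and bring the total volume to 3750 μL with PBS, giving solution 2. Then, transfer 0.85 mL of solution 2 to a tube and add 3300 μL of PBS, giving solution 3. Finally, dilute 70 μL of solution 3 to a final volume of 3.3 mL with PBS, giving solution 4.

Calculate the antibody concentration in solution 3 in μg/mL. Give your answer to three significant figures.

0.104 μg/mL

Step 1: 350 μL + 13.4 mL = 13750 μL total → factor 13750/350 = 39.286
Step 2: 15 μL brought to 3750 μL → factor 3750/15 = 250
Step 3: 0.85 mL + 3300 μL = 4.15 mL total → factor 4.15/0.85 = 4.8824
Dilution factor through solution 3 = 39.286 × 250 × 4.8824 = 47952
[solution 3] = 5.00 g/L / 47952 = 0.0001043 g/L = 0.104 μg/mL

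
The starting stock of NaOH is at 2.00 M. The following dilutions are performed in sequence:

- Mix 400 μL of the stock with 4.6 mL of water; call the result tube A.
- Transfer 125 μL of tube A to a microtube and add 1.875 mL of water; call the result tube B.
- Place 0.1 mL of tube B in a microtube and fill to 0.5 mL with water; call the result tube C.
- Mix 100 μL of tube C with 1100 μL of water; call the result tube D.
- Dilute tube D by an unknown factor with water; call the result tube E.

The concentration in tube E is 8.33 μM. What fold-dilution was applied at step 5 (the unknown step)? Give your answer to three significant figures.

20.0-fold

Step 1: 400 μL + 4.6 mL = 5000 μL total → factor 5000/400 = 12.5
Step 2: 125 μL + 1.875 mL = 2000 μL total → factor 2000/125 = 16
Step 3: 0.1 mL brought to 0.5 mL → factor 0.5/0.1 = 5
Step 4: 100 μL + 1100 μL = 1200 μL total → factor 1200/100 = 12
Step 5: unknown factor x
Product of known-step factors = 12000
Overall factor = 2.00 M / (8.33 μM) = 2.401 × 10^5
x = 2.401 × 10^5 / 12000 = 20.0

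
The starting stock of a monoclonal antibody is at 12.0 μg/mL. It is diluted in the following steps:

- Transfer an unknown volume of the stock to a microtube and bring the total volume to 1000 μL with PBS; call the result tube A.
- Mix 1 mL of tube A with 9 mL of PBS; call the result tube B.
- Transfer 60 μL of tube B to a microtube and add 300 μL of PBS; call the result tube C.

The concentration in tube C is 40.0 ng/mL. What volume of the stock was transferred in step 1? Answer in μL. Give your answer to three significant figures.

200 μL

Step 1: v brought to 1000 μL → factor = 1000 μL/v
Step 2: 1 mL + 9 mL = 10 mL total → factor 10/1 = 10
Step 3: 60 μL + 300 μL = 360 μL total → factor 360/60 = 6
Product of known-step factors = 60
Overall factor = 12.0 μg/mL / (40.0 ng/mL) = 300
Step-1 factor = 300 / 60 = 5
v = 1000 μL / 5 = 200 μL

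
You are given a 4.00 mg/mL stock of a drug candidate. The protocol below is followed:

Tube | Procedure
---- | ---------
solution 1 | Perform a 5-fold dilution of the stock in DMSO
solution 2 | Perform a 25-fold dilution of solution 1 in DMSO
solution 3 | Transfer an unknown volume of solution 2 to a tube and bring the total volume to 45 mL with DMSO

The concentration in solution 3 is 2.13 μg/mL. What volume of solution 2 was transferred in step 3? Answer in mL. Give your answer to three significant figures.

3.00 mL

Step 1: 5-fold → factor 5
Step 2: 25-fold → factor 25
Step 3: v brought to 45 mL → factor = 45 mL/v
Product of known-step factors = 125
Overall factor = 4.00 mg/mL / (2.13 μg/mL) = 1877.9
Step-3 factor = 1877.9 / 125 = 15.023
v = 45 mL / 15.023 = 3.00 mL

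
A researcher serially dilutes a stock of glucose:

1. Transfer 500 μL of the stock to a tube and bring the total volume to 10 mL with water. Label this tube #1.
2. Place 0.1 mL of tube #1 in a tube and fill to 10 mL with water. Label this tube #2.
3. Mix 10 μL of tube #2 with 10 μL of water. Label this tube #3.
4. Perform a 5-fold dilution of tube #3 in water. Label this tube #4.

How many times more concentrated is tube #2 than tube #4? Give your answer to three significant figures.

10.0

Step 1: 500 μL brought to 10 mL → factor 10000/500 = 20
Step 2: 0.1 mL brought to 10 mL → factor 10/0.1 = 100
Step 3: 10 μL + 10 μL = 20 μL total → factor 20/10 = 2
Step 4: 5-fold → factor 5
Dilution factor to tube #2 = 2000; to tube #4 = 20000
[tube #2]/[tube #4] = (factor to tube #4)/(factor to tube #2) = 20000/2000 = 10.0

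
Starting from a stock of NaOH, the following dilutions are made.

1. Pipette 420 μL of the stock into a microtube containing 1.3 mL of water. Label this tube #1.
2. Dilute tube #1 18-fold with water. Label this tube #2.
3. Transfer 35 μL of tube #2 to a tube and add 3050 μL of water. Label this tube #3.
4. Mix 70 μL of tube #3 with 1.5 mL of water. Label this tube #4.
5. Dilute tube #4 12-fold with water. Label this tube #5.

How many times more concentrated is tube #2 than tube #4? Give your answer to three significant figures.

1.98 × 10^3

Step 1: 420 μL + 1.3 mL = 1720 μL total → factor 1720/420 = 4.0952
Step 2: 18-fold → factor 18
Step 3: 35 μL + 3050 μL = 3085 μL total → factor 3085/35 = 88.143
Step 4: 70 μL + 1.5 mL = 1570 μL total → factor 1570/70 = 22.429
Dilution factor to tube #2 = 73.714; to tube #4 = 1.4573 × 10^5
[tube #2]/[tube #4] = (factor to tube #4)/(factor to tube #2) = 1.4573 × 10^5/73.714 = 1.98 × 10^3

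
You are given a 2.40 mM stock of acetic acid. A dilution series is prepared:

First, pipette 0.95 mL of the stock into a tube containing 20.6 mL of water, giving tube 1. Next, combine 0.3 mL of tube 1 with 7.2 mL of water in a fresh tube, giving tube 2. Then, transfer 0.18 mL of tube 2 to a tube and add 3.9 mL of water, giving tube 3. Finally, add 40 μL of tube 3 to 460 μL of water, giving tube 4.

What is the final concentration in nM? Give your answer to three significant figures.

14.9 nM

Step 1: 0.95 mL + 20.6 mL = 21.55 mL total → factor 21.55/0.95 = 22.684
Step 2: 0.3 mL + 7.2 mL = 7.5 mL total → factor 7.5/0.3 = 25
Step 3: 0.18 mL + 3.9 mL = 4.08 mL total → factor 4.08/0.18 = 22.667
Step 4: 40 μL + 460 μL = 500 μL total → factor 500/40 = 12.5
Overall dilution factor = 22.684 × 25 × 22.667 × 12.5 = 1.6068 × 10^5
Final = 2.40 mM / 1.6068 × 10^5 = 1.494 × 10^-5 mM = 14.9 nM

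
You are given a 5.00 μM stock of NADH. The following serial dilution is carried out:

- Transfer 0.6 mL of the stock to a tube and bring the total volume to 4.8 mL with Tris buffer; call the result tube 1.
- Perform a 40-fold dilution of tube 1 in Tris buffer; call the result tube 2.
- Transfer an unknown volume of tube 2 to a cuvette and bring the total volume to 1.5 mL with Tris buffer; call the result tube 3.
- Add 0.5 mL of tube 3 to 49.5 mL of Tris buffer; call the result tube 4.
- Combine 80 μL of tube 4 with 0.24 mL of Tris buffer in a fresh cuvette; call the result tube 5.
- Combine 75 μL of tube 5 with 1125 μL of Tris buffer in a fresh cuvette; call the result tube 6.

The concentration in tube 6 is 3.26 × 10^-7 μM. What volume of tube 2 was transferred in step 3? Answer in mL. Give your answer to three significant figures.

0.200 mL

Step 1: 0.6 mL brought to 4.8 mL → factor 4.8/0.6 = 8
Step 2: 40-fold → factor 40
Step 3: v brought to 1.5 mL → factor = 1.5 mL/v
Step 4: 0.5 mL + 49.5 mL = 50 mL total → factor 50/0.5 = 100
Step 5: 80 μL + 0.24 mL = 320 μL total → factor 320/80 = 4
Step 6: 75 μL + 1125 μL = 1200 μL total → factor 1200/75 = 16
Product of known-step factors = 2.048 × 10^6
Overall factor = 5.00 μM / (3.26 × 10^-7 μM) = 1.5337 × 10^7
Step-3 factor = 1.5337 × 10^7 / 2.048 × 10^6 = 7.489
v = 1.5 mL / 7.489 = 0.200 mL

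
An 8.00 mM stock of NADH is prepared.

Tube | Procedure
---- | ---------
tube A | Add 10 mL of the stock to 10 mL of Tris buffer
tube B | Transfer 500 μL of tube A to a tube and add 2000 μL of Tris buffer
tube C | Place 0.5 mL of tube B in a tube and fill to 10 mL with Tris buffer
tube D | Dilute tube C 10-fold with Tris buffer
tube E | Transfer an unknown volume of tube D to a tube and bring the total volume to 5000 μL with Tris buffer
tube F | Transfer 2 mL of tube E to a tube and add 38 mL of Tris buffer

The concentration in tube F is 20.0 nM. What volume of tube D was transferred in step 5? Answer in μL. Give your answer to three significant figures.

500 μL

Step 1: 10 mL + 10 mL = 20 mL total → factor 20/10 = 2
Step 2: 500 μL + 2000 μL = 2500 μL total → factor 2500/500 = 5
Step 3: 0.5 mL brought to 10 mL → factor 10/0.5 = 20
Step 4: 10-fold → factor 10
Step 5: v brought to 5000 μL → factor = 5000 μL/v
Step 6: 2 mL + 38 mL = 40 mL total → factor 40/2 = 20
Product of known-step factors = 40000
Overall factor = 8.00 mM / (20.0 nM) = 4 × 10^5
Step-5 factor = 4 × 10^5 / 40000 = 10
v = 5000 μL / 10 = 500 μL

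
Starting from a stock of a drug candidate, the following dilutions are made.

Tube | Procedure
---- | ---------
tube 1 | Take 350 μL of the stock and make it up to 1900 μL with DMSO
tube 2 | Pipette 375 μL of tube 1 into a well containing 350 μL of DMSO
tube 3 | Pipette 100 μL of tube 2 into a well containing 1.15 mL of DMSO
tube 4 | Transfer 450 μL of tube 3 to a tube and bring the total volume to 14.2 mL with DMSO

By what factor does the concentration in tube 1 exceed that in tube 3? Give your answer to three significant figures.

Step 1: 350 μL brought to 1900 μL → factor 1900/350 = 5.4286
Step 2: 375 μL + 350 μL = 725 μL total → factor 725/375 = 1.9333
Step 3: 100 μL + 1.15 mL = 1250 μL total → factor 1250/100 = 12.5
Dilution factor to tube 1 = 5.4286; to tube 3 = 131.19
[tube 1]/[tube 3] = (factor to tube 3)/(factor to tube 1) = 131.19/5.4286 = 24.2

24.2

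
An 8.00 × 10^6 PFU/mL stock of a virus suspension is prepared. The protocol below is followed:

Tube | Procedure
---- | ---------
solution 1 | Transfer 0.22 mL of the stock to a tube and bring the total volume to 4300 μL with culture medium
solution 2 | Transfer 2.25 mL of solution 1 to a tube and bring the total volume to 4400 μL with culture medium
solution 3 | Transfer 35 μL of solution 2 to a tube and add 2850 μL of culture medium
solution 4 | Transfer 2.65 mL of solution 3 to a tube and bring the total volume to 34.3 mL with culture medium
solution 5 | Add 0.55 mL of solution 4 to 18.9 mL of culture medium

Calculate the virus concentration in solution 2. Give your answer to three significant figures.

2.09 × 10^5 PFU/mL

Step 1: 0.22 mL brought to 4300 μL → factor 4.3/0.22 = 19.545
Step 2: 2.25 mL brought to 4400 μL → factor 4.4/2.25 = 1.9556
Dilution factor through solution 2 = 19.545 × 1.9556 = 38.222
[solution 2] = 8.00 × 10^6 PFU/mL / 38.222 = 2.09 × 10^5 PFU/mL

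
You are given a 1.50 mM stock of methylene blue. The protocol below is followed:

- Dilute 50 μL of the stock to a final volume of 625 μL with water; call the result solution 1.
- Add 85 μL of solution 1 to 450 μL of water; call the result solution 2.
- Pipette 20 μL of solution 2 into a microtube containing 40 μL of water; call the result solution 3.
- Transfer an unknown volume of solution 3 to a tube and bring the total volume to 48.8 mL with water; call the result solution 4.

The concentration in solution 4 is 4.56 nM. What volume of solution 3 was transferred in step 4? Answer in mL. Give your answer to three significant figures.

0.0350 mL

Step 1: 50 μL brought to 625 μL → factor 625/50 = 12.5
Step 2: 85 μL + 450 μL = 535 μL total → factor 535/85 = 6.2941
Step 3: 20 μL + 40 μL = 60 μL total → factor 60/20 = 3
Step 4: v brought to 48.8 mL → factor = 48.8 mL/v
Product of known-step factors = 236.03
Overall factor = 1.50 mM / (4.56 nM) = 3.2895 × 10^5
Step-4 factor = 3.2895 × 10^5 / 236.03 = 1393.7
v = 48.8 mL / 1393.7 = 0.0350 mL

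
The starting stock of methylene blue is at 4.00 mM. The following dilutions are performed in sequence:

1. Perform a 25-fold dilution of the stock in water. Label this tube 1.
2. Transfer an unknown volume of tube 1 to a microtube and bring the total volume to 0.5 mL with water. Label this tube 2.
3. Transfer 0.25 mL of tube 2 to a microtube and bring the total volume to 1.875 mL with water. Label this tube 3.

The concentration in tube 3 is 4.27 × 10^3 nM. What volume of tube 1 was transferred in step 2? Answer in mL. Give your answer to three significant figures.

0.100 mL

Step 1: 25-fold → factor 25
Step 2: v brought to 0.5 mL → factor = 0.5 mL/v
Step 3: 0.25 mL brought to 1.875 mL → factor 1.875/0.25 = 7.5
Product of known-step factors = 187.5
Overall factor = 4.00 mM / (4.27 × 10^3 nM) = 936.77
Step-2 factor = 936.77 / 187.5 = 4.9961
v = 0.5 mL / 4.9961 = 0.100 mL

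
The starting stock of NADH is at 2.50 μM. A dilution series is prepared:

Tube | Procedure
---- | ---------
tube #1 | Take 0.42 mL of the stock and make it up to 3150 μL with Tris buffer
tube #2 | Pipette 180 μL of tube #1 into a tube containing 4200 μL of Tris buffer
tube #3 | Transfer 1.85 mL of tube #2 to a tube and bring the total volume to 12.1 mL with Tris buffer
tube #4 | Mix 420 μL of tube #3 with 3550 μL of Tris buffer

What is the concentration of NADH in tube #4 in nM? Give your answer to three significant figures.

0.222 nM

Step 1: 0.42 mL brought to 3150 μL → factor 3.15/0.42 = 7.5
Step 2: 180 μL + 4200 μL = 4380 μL total → factor 4380/180 = 24.333
Step 3: 1.85 mL brought to 12.1 mL → factor 12.1/1.85 = 6.5405
Step 4: 420 μL + 3550 μL = 3970 μL total → factor 3970/420 = 9.4524
Overall dilution factor = 7.5 × 24.333 × 6.5405 × 9.4524 = 11283
Final = 2.50 μM / 11283 = 0.0002216 μM = 0.222 nM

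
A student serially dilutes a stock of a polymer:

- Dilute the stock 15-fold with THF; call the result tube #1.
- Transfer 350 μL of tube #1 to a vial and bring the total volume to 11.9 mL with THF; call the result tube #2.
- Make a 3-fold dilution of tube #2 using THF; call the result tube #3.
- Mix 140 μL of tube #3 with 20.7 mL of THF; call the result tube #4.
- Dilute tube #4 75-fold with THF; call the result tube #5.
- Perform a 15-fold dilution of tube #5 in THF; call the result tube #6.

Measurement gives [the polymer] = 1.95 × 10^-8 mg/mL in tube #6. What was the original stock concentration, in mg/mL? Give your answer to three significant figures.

5.00 mg/mL

Step 1: 15-fold → factor 15
Step 2: 350 μL brought to 11.9 mL → factor 11900/350 = 34
Step 3: 3-fold → factor 3
Step 4: 140 μL + 20.7 mL = 20840 μL total → factor 20840/140 = 148.86
Step 5: 75-fold → factor 75
Step 6: 15-fold → factor 15
Overall dilution factor = 15 × 34 × 3 × 148.86 × 75 × 15 = 2.5622 × 10^8
Stock = 1.95 × 10^-8 mg/mL × 2.5622 × 10^8 = 5.00 mg/mL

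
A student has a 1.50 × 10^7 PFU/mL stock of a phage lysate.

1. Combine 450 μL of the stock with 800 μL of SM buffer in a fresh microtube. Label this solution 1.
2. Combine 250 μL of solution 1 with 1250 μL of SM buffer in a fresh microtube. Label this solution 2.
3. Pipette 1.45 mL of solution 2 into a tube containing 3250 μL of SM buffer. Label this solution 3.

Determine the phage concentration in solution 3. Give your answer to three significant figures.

Step 1: 450 μL + 800 μL = 1250 μL total → factor 1250/450 = 2.7778
Step 2: 250 μL + 1250 μL = 1500 μL total → factor 1500/250 = 6
Step 3: 1.45 mL + 3250 μL = 4.7 mL total → factor 4.7/1.45 = 3.2414
Overall dilution factor = 2.7778 × 6 × 3.2414 = 54.023
Final = 1.50 × 10^7 PFU/mL / 54.023 = 2.78 × 10^5 PFU/mL

2.78 × 10^5 PFU/mL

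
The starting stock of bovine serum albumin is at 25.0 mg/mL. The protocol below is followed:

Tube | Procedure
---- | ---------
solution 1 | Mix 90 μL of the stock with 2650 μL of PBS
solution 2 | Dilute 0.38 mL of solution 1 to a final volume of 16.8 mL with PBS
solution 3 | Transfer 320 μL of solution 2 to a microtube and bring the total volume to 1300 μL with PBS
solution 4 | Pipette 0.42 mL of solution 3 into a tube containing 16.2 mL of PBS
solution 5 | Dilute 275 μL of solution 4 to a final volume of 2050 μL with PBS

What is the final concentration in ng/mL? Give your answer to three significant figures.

15.5 ng/mL

Step 1: 90 μL + 2650 μL = 2740 μL total → factor 2740/90 = 30.444
Step 2: 0.38 mL brought to 16.8 mL → factor 16.8/0.38 = 44.211
Step 3: 320 μL brought to 1300 μL → factor 1300/320 = 4.0625
Step 4: 0.42 mL + 16.2 mL = 16.62 mL total → factor 16.62/0.42 = 39.571
Step 5: 275 μL brought to 2050 μL → factor 2050/275 = 7.4545
Overall dilution factor = 30.444 × 44.211 × 4.0625 × 39.571 × 7.4545 = 1.613 × 10^6
Final = 25.0 mg/mL / 1.613 × 10^6 = 1.550 × 10^-5 mg/mL = 15.5 ng/mL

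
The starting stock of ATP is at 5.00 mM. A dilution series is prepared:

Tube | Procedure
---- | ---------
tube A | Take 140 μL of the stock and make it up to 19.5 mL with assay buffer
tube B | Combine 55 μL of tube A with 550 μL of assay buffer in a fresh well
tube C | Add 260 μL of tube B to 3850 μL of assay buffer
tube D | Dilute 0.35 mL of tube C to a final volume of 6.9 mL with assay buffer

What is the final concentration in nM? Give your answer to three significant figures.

Step 1: 140 μL brought to 19.5 mL → factor 19500/140 = 139.29
Step 2: 55 μL + 550 μL = 605 μL total → factor 605/55 = 11
Step 3: 260 μL + 3850 μL = 4110 μL total → factor 4110/260 = 15.808
Step 4: 0.35 mL brought to 6.9 mL → factor 6.9/0.35 = 19.714
Overall dilution factor = 139.29 × 11 × 15.808 × 19.714 = 4.7747 × 10^5
Final = 5.00 mM / 4.7747 × 10^5 = 1.047 × 10^-5 mM = 10.5 nM

10.5 nM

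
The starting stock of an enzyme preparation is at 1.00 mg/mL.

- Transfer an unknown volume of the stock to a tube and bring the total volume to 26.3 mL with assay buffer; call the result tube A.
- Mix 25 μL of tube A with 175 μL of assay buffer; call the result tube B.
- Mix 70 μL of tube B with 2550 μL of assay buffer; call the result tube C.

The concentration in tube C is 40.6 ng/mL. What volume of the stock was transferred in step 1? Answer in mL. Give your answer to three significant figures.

Step 1: v brought to 26.3 mL → factor = 26.3 mL/v
Step 2: 25 μL + 175 μL = 200 μL total → factor 200/25 = 8
Step 3: 70 μL + 2550 μL = 2620 μL total → factor 2620/70 = 37.429
Product of known-step factors = 299.43
Overall factor = 1.00 mg/mL / (40.6 ng/mL) = 24631
Step-1 factor = 24631 / 299.43 = 82.258
v = 26.3 mL / 82.258 = 0.320 mL

0.320 mL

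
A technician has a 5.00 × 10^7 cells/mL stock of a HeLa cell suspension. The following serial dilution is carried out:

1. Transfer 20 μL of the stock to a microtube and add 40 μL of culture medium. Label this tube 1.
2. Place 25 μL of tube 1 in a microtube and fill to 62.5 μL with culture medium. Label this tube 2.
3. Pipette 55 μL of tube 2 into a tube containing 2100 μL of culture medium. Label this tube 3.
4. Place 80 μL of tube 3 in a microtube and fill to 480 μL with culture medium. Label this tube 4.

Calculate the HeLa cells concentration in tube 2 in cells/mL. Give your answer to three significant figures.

6.67 × 10^6 cells/mL

Step 1: 20 μL + 40 μL = 60 μL total → factor 60/20 = 3
Step 2: 25 μL brought to 62.5 μL → factor 62.5/25 = 2.5
Dilution factor through tube 2 = 3 × 2.5 = 7.5
[tube 2] = 5.00 × 10^7 cells/mL / 7.5 = 6.67 × 10^6 cells/mL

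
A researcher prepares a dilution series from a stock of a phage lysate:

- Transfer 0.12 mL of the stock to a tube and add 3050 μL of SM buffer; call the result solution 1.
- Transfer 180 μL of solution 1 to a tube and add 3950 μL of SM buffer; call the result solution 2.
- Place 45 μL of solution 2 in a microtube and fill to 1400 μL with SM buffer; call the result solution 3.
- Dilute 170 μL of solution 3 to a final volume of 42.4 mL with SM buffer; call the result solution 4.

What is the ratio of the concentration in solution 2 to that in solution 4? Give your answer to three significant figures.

7.76 × 10^3

Step 1: 0.12 mL + 3050 μL = 3.17 mL total → factor 3.17/0.12 = 26.417
Step 2: 180 μL + 3950 μL = 4130 μL total → factor 4130/180 = 22.944
Step 3: 45 μL brought to 1400 μL → factor 1400/45 = 31.111
Step 4: 170 μL brought to 42.4 mL → factor 42400/170 = 249.41
Dilution factor to solution 2 = 606.12; to solution 4 = 4.7031 × 10^6
[solution 2]/[solution 4] = (factor to solution 4)/(factor to solution 2) = 4.7031 × 10^6/606.12 = 7.76 × 10^3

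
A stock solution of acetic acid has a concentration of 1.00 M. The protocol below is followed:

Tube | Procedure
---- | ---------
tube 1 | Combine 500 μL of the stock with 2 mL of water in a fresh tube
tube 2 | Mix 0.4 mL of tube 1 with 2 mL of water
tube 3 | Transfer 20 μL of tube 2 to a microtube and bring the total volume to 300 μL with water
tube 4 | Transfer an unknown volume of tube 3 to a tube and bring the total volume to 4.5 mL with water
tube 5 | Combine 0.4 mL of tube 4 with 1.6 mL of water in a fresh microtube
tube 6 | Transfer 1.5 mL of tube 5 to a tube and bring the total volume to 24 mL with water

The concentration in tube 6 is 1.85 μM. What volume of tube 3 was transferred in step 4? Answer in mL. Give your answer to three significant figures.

Step 1: 500 μL + 2 mL = 2500 μL total → factor 2500/500 = 5
Step 2: 0.4 mL + 2 mL = 2.4 mL total → factor 2.4/0.4 = 6
Step 3: 20 μL brought to 300 μL → factor 300/20 = 15
Step 4: v brought to 4.5 mL → factor = 4.5 mL/v
Step 5: 0.4 mL + 1.6 mL = 2 mL total → factor 2/0.4 = 5
Step 6: 1.5 mL brought to 24 mL → factor 24/1.5 = 16
Product of known-step factors = 36000
Overall factor = 1.00 M / (1.85 μM) = 5.4054 × 10^5
Step-4 factor = 5.4054 × 10^5 / 36000 = 15.015
v = 4.5 mL / 15.015 = 0.300 mL

0.300 mL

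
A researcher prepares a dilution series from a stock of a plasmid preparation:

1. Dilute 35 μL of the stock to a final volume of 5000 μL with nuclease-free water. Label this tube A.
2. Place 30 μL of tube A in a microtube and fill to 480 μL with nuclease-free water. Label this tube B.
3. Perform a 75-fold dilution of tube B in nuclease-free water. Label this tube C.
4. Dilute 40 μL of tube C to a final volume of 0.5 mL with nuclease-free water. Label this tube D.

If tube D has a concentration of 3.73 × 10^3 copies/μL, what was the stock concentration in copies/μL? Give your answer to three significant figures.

Step 1: 35 μL brought to 5000 μL → factor 5000/35 = 142.86
Step 2: 30 μL brought to 480 μL → factor 480/30 = 16
Step 3: 75-fold → factor 75
Step 4: 40 μL brought to 0.5 mL → factor 500/40 = 12.5
Overall dilution factor = 142.86 × 16 × 75 × 12.5 = 2.1429 × 10^6
Stock = 3.73 × 10^3 copies/μL × 2.1429 × 10^6 = 7.99 × 10^9 copies/μL

7.99 × 10^9 copies/μL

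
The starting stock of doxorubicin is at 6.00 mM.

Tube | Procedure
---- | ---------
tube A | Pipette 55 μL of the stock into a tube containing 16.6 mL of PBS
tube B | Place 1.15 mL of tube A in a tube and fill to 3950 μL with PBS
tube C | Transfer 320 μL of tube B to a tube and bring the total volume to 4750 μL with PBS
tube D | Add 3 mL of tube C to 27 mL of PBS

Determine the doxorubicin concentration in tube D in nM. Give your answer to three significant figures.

38.9 nM

Step 1: 55 μL + 16.6 mL = 16655 μL total → factor 16655/55 = 302.82
Step 2: 1.15 mL brought to 3950 μL → factor 3.95/1.15 = 3.4348
Step 3: 320 μL brought to 4750 μL → factor 4750/320 = 14.844
Step 4: 3 mL + 27 mL = 30 mL total → factor 30/3 = 10
Overall dilution factor = 302.82 × 3.4348 × 14.844 × 10 = 1.5439 × 10^5
Final = 6.00 mM / 1.5439 × 10^5 = 3.886 × 10^-5 mM = 38.9 nM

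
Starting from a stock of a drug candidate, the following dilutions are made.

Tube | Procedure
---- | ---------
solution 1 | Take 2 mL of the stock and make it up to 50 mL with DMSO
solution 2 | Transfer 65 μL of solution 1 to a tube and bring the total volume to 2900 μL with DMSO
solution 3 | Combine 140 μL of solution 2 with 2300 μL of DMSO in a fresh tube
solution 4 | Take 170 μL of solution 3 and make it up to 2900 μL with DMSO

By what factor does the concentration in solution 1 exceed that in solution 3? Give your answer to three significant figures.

778

Step 1: 2 mL brought to 50 mL → factor 50/2 = 25
Step 2: 65 μL brought to 2900 μL → factor 2900/65 = 44.615
Step 3: 140 μL + 2300 μL = 2440 μL total → factor 2440/140 = 17.429
Dilution factor to solution 1 = 25; to solution 3 = 19440
[solution 1]/[solution 3] = (factor to solution 3)/(factor to solution 1) = 19440/25 = 778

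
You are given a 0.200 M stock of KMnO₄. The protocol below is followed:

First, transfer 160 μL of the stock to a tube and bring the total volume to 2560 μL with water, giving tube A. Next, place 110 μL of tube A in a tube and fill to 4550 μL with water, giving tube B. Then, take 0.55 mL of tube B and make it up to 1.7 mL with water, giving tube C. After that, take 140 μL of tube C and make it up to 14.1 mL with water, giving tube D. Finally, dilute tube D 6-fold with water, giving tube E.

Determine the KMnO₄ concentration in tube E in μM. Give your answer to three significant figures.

0.162 μM

Step 1: 160 μL brought to 2560 μL → factor 2560/160 = 16
Step 2: 110 μL brought to 4550 μL → factor 4550/110 = 41.364
Step 3: 0.55 mL brought to 1.7 mL → factor 1.7/0.55 = 3.0909
Step 4: 140 μL brought to 14.1 mL → factor 14100/140 = 100.71
Step 5: 6-fold → factor 6
Overall dilution factor = 16 × 41.364 × 3.0909 × 100.71 × 6 = 1.2361 × 10^6
Final = 0.200 M / 1.2361 × 10^6 = 1.618 × 10^-7 M = 0.162 μM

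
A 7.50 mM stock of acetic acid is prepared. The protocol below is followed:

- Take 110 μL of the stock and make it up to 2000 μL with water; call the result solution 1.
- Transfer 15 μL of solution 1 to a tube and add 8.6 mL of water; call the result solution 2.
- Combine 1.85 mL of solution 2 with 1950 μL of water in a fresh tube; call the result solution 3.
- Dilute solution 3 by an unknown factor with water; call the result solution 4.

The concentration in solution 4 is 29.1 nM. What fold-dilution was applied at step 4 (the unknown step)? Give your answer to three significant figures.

12.0-fold

Step 1: 110 μL brought to 2000 μL → factor 2000/110 = 18.182
Step 2: 15 μL + 8.6 mL = 8615 μL total → factor 8615/15 = 574.33
Step 3: 1.85 mL + 1950 μL = 3.8 mL total → factor 3.8/1.85 = 2.0541
Step 4: unknown factor x
Product of known-step factors = 21449
Overall factor = 7.50 mM / (29.1 nM) = 2.5773 × 10^5
x = 2.5773 × 10^5 / 21449 = 12.0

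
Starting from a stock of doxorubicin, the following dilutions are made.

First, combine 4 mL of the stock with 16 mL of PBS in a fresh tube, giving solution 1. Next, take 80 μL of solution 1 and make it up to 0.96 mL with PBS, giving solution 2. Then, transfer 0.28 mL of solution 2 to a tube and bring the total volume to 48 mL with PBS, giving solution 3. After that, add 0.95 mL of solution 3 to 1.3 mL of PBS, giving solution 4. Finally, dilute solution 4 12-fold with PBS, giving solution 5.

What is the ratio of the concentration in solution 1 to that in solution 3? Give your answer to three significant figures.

Step 1: 4 mL + 16 mL = 20 mL total → factor 20/4 = 5
Step 2: 80 μL brought to 0.96 mL → factor 960/80 = 12
Step 3: 0.28 mL brought to 48 mL → factor 48/0.28 = 171.43
Dilution factor to solution 1 = 5; to solution 3 = 10286
[solution 1]/[solution 3] = (factor to solution 3)/(factor to solution 1) = 10286/5 = 2.06 × 10^3

2.06 × 10^3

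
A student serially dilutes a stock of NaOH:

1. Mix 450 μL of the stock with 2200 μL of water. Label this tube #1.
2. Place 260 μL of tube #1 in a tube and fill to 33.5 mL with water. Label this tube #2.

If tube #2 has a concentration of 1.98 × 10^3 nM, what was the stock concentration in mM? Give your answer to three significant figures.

1.50 mM

Step 1: 450 μL + 2200 μL = 2650 μL total → factor 2650/450 = 5.8889
Step 2: 260 μL brought to 33.5 mL → factor 33500/260 = 128.85
Overall dilution factor = 5.8889 × 128.85 = 758.76
Stock = 1.98 × 10^3 nM × 758.76 = 1.502 × 10^6 nM = 1.50 mM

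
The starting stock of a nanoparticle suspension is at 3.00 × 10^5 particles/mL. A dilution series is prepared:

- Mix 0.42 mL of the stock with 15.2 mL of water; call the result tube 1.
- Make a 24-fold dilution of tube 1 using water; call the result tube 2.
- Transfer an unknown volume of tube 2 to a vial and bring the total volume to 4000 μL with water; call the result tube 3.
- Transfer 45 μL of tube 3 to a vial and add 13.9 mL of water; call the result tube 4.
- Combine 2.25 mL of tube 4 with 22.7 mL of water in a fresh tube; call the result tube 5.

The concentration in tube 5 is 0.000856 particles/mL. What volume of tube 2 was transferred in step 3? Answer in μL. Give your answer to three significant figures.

35.0 μL

Step 1: 0.42 mL + 15.2 mL = 15.62 mL total → factor 15.62/0.42 = 37.19
Step 2: 24-fold → factor 24
Step 3: v brought to 4000 μL → factor = 4000 μL/v
Step 4: 45 μL + 13.9 mL = 13945 μL total → factor 13945/45 = 309.89
Step 5: 2.25 mL + 22.7 mL = 24.95 mL total → factor 24.95/2.25 = 11.089
Product of known-step factors = 3.0672 × 10^6
Overall factor = 3.00 × 10^5 particles/mL / (0.000856 particles/mL) = 3.5047 × 10^8
Step-3 factor = 3.5047 × 10^8 / 3.0672 × 10^6 = 114.26
v = 4000 μL / 114.26 = 35.0 μL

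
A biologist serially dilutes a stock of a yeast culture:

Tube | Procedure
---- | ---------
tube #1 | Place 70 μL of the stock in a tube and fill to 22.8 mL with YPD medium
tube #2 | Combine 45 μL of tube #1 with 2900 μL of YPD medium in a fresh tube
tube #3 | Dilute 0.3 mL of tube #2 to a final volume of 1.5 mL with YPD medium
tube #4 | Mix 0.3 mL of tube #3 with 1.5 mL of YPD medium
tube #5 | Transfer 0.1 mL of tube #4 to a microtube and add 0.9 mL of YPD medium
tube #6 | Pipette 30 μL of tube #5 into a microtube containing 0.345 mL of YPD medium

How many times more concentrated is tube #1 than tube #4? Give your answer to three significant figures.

1.96 × 10^3

Step 1: 70 μL brought to 22.8 mL → factor 22800/70 = 325.71
Step 2: 45 μL + 2900 μL = 2945 μL total → factor 2945/45 = 65.444
Step 3: 0.3 mL brought to 1.5 mL → factor 1.5/0.3 = 5
Step 4: 0.3 mL + 1.5 mL = 1.8 mL total → factor 1.8/0.3 = 6
Dilution factor to tube #1 = 325.71; to tube #4 = 6.3949 × 10^5
[tube #1]/[tube #4] = (factor to tube #4)/(factor to tube #1) = 6.3949 × 10^5/325.71 = 1.96 × 10^3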